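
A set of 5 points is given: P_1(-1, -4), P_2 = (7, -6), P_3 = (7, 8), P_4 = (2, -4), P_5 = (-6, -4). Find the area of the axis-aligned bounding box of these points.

182

x ranges over [-6, 7], width 13.
y ranges over [-6, 8], height 14.
Area = 13 × 14 = 182.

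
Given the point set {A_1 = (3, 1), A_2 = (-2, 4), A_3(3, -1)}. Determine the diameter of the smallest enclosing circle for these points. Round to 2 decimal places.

7.07

Side lengths²: A_1A_2² = 34, A_1A_3² = 4, A_2A_3² = 50.
Since A_2A_3² = 50 ≥ 34 + 4 = 38, the angle opposite A_2A_3 is not acute, so the smallest enclosing circle has A_2A_3 as diameter.
Centre = midpoint of A_2A_3 = (0.5, 1.5), r² = 50/4 = 12.5.
Diameter = 2r = 2√(12.5) ≈ 7.07.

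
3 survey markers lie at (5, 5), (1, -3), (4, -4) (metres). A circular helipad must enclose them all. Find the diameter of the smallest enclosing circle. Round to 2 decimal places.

9.15

Call the three points A, B, C in the order given.
Side lengths²: AB² = 80, AC² = 82, BC² = 10.
Since AC² = 82 < 80 + 10 = 90, the triangle is acute, so the smallest enclosing circle is the circumcircle.
Circumcentre = (27/7, 4/7), r² = 1025/49.
Diameter = 2r = 2√(1025/49) ≈ 9.15.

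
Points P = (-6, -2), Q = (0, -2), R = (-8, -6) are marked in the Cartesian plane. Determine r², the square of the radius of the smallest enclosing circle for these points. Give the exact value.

Side lengths²: PQ² = 36, PR² = 20, QR² = 80.
Since QR² = 80 ≥ 36 + 20 = 56, the angle opposite QR is not acute, so the smallest enclosing circle has QR as diameter.
Centre = midpoint of QR = (-4, -4), r² = 80/4 = 20.

20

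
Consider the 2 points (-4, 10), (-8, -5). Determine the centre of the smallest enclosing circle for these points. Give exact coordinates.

The smallest circle enclosing two points has them as diameter endpoints.
Centre = midpoint = (-6, 2.5); r² = |(-4, 10)−(-8, -5)|²/4 = 241/4 = 60.25.
Centre = (-6, 2.5).

(-6, 2.5)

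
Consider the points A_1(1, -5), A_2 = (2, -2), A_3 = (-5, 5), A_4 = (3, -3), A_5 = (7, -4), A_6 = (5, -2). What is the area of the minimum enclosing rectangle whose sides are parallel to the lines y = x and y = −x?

73.5

In coordinates u = x + y, v = x − y the rectangle is axis-aligned; the map (x,y)→(u,v) scales areas by 2.
u-values: -4, 0, 0, 0, 3, 3; range = 3 − (-4) = 7.
v-values: 6, 4, -10, 6, 11, 7; range = 11 − (-10) = 21.
Area = (7 × 21) / 2 = 73.5.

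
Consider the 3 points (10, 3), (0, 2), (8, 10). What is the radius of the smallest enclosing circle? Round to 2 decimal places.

5.75

Call the three points A, B, C in the order given.
Side lengths²: AB² = 101, AC² = 53, BC² = 128.
Since BC² = 128 < 101 + 53 = 154, the triangle is acute, so the smallest enclosing circle is the circumcircle.
Circumcentre = (85/18, 95/18), r² = 5353/162.
r = √(5353/162) ≈ 5.75.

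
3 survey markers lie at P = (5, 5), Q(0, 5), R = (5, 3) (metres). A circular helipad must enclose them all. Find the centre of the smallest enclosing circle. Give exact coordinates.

(2.5, 4)

Side lengths²: PQ² = 25, PR² = 4, QR² = 29.
Since QR² = 29 ≥ 25 + 4 = 29, the angle opposite QR is not acute, so the smallest enclosing circle has QR as diameter.
Centre = midpoint of QR = (2.5, 4), r² = 29/4 = 7.25.
Centre = (2.5, 4).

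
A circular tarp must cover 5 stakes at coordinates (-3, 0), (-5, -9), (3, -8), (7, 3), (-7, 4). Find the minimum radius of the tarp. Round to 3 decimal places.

8.703

The minimum enclosing circle of a finite set is fixed by two of the points (as a diameter) or three (as a circumcircle).
The minimum enclosing circle is determined by three boundary points: (-5, -9), (7, 3), (-7, 4).
Their circumcentre is (-11/30, -49/30) with r² = 34081/450.
The farthest remaining point (3, -8) is at distance² 23341/450 ≤ 34081/450.
r = √(34081/450) ≈ 8.703.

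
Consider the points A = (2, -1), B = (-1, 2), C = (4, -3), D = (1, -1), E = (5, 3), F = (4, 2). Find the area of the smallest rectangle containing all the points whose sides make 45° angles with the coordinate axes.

40

In coordinates u = x + y, v = x − y the rectangle is axis-aligned; the map (x,y)→(u,v) scales areas by 2.
u-values: 1, 1, 1, 0, 8, 6; range = 8 − 0 = 8.
v-values: 3, -3, 7, 2, 2, 2; range = 7 − (-3) = 10.
Area = (8 × 10) / 2 = 40.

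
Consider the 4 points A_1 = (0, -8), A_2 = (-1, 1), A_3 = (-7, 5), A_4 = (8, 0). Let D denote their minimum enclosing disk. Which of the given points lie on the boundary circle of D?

The minimum enclosing circle is determined by three boundary points: A_1, A_3, A_4.
Their circumcentre is (-0.25, 0.25) with r² = 68.125.
The farthest remaining point A_2 is at distance² 1.125 ≤ 68.125.
The points at distance exactly r from the centre are A_1, A_3, A_4 — 3 points.

A_1, A_3, A_4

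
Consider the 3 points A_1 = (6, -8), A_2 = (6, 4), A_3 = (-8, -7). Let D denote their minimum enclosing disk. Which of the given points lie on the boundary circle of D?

A_1, A_2, A_3

Side lengths²: A_1A_2² = 144, A_1A_3² = 197, A_2A_3² = 317.
Since A_2A_3² = 317 < 197 + 144 = 341, the triangle is acute, so the smallest enclosing circle is the circumcircle.
Circumcentre = (-17/28, -2), r² = 62449/784.
The points at distance exactly r from the centre are A_1, A_2, A_3 — 3 points.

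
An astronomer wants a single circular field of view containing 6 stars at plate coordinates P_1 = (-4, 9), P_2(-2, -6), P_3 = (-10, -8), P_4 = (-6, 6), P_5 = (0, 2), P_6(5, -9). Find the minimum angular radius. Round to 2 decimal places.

10.45

The minimum enclosing circle is determined by three boundary points: P_1, P_3, P_6.
Their circumcentre is (-117/58, -73/58) with r² = 183625/1682.
The farthest remaining point P_4 is at distance² 115301/1682 ≤ 183625/1682.
r = √(183625/1682) ≈ 10.45.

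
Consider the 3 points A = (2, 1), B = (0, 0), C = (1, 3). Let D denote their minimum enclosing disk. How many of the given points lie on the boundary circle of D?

3

Side lengths²: AB² = 5, AC² = 5, BC² = 10.
Since BC² = 10 ≥ 5 + 5 = 10, the angle opposite BC is not acute, so the smallest enclosing circle has BC as diameter.
Centre = midpoint of BC = (0.5, 1.5), r² = 10/4 = 2.5.
The points at distance exactly r from the centre are A, B, C — 3 points.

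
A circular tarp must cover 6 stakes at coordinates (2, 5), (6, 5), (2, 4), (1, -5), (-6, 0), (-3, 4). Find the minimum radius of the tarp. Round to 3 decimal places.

By Welzl's lemma the MEC is supported by two points (diametrically opposite) or three points (on a circumcircle).
The minimum enclosing circle is determined by three boundary points: (6, 5), (1, -5), (-6, 0).
Their circumcentre is (15/38, 59/38) with r² = 31265/722.
The farthest remaining point (-3, 4) is at distance² 12645/722 ≤ 31265/722.
r = √(31265/722) ≈ 6.581.

6.581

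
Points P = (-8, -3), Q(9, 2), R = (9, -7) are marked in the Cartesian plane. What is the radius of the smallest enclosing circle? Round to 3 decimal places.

9.102

Side lengths²: PQ² = 314, PR² = 305, QR² = 81.
Since PQ² = 314 < 305 + 81 = 386, the triangle is acute, so the smallest enclosing circle is the circumcircle.
Circumcentre = (37/34, -2.5), r² = 47885/578.
r = √(47885/578) ≈ 9.102.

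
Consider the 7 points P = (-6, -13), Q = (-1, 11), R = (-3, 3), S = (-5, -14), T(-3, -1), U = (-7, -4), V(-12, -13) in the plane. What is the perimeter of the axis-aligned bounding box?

72

Width = max x − min x = -1 − (-12) = 11.
Height = max y − min y = 11 − (-14) = 25.
Perimeter = 2(11 + 25) = 72.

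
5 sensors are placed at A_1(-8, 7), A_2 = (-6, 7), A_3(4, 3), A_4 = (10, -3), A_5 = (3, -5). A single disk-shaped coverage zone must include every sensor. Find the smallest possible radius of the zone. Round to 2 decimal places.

10.30

The minimum enclosing circle of a finite set is fixed by two of the points (as a diameter) or three (as a circumcircle).
The farthest pair is A_1–A_4 with squared distance 424. The circle on this segment as diameter has centre (1, 2) and r² = 424/4 = 106.
Check A_2: distance² to centre = 74 ≤ 106, so it lies inside.
All remaining points lie in this disk, and no smaller disk contains both endpoints, so this is the minimum enclosing circle.
r = √106 ≈ 10.30.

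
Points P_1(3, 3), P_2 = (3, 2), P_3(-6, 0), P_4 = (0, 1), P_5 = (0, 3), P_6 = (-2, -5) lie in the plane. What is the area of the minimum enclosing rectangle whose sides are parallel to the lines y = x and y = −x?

58.5

In coordinates u = x + y, v = x − y the rectangle is axis-aligned; the map (x,y)→(u,v) scales areas by 2.
u-values: 6, 5, -6, 1, 3, -7; range = 6 − (-7) = 13.
v-values: 0, 1, -6, -1, -3, 3; range = 3 − (-6) = 9.
Area = (13 × 9) / 2 = 58.5.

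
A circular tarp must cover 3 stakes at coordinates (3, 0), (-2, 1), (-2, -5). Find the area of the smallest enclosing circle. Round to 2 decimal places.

Call the three points A, B, C in the order given.
Side lengths²: AB² = 26, AC² = 50, BC² = 36.
Since AC² = 50 < 36 + 26 = 62, the triangle is acute, so the smallest enclosing circle is the circumcircle.
Circumcentre = (0, -2), r² = 13.
Area = π·r² = π·13 ≈ 40.84.

40.84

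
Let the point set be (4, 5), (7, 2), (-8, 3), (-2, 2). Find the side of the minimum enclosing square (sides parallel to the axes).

The bounding box has width 15 and height 3.
An axis-aligned square enclosing the set must have side ≥ max(width, height).
So the minimum side is max(15, 3) = 15.

15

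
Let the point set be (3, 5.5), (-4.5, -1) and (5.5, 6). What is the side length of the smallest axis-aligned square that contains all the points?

The bounding box has width 10 and height 7.
An axis-aligned square enclosing the set must have side ≥ max(width, height).
So the minimum side is max(10, 7) = 10.

10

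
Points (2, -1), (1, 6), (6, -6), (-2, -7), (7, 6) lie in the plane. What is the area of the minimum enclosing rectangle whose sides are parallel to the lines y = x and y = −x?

In coordinates u = x + y, v = x − y the rectangle is axis-aligned; the map (x,y)→(u,v) scales areas by 2.
u-values: 1, 7, 0, -9, 13; range = 13 − (-9) = 22.
v-values: 3, -5, 12, 5, 1; range = 12 − (-5) = 17.
Area = (22 × 17) / 2 = 187.

187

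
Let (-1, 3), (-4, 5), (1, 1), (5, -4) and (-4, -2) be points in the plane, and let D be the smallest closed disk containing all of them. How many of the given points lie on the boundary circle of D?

2

The minimum enclosing circle of a finite set is fixed by two of the points (as a diameter) or three (as a circumcircle).
The farthest pair is (-4, 5)–(5, -4) with squared distance 162. The circle on this segment as diameter has centre (0.5, 0.5) and r² = 162/4 = 40.5.
Check (-1, 3): distance² to centre = 8.5 ≤ 40.5, so it lies inside.
All remaining points lie in this disk, and no smaller disk contains both endpoints, so this is the minimum enclosing circle.
The points at distance exactly r from the centre are (-4, 5), (5, -4) — 2 points.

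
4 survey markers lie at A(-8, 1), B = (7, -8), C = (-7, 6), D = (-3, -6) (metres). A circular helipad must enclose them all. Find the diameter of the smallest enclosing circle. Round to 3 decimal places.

19.799

The farthest pair is B–C with squared distance 392. The circle on this segment as diameter has centre (0, -1) and r² = 392/4 = 98.
Check A: distance² to centre = 68 ≤ 98, so it lies inside.
All remaining points lie in this disk, and no smaller disk contains both endpoints, so this is the minimum enclosing circle.
Diameter = 2r = 2√98 ≈ 19.799.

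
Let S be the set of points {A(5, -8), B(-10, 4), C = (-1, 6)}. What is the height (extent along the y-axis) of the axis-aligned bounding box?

max y = 6, min y = -8, so height = 14.

14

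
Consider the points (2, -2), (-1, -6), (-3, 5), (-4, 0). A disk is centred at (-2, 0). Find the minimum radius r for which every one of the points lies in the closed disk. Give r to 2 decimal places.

6.08

The required radius is the distance from (-2, 0) to the farthest point.
Squared distances: 20, 37, 26, 4.
Maximum is 37, attained at (-1, -6).
r = √37 ≈ 6.08.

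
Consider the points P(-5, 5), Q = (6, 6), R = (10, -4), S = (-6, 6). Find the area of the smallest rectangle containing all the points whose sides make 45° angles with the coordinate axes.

In coordinates u = x + y, v = x − y the rectangle is axis-aligned; the map (x,y)→(u,v) scales areas by 2.
u-values: 0, 12, 6, 0; range = 12 − 0 = 12.
v-values: -10, 0, 14, -12; range = 14 − (-12) = 26.
Area = (12 × 26) / 2 = 156.

156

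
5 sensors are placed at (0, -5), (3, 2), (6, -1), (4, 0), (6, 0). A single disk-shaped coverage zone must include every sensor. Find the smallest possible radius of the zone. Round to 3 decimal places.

By Welzl's lemma the MEC is supported by two points (diametrically opposite) or three points (on a circumcircle).
The minimum enclosing circle is determined by three boundary points: (0, -5), (3, 2), (6, 0).
Their circumcentre is (137/54, -35/18) with r² = 22997/1458.
The farthest remaining point (6, -1) is at distance² 18785/1458 ≤ 22997/1458.
r = √(22997/1458) ≈ 3.972.

3.972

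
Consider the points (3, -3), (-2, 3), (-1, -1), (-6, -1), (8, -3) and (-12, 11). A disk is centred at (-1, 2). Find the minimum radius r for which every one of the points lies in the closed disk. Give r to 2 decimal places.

14.21

The required radius is the distance from (-1, 2) to the farthest point.
Squared distances: 41, 2, 9, 34, 106, 202.
Maximum is 202, attained at (-12, 11).
r = √202 ≈ 14.21.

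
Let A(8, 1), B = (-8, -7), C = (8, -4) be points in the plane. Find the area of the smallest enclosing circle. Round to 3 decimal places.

Side lengths²: AB² = 320, AC² = 25, BC² = 265.
Since AB² = 320 ≥ 265 + 25 = 290, the angle opposite AB is not acute, so the smallest enclosing circle has AB as diameter.
Centre = midpoint of AB = (0, -3), r² = 320/4 = 80.
Area = π·r² = π·80 ≈ 251.327.

251.327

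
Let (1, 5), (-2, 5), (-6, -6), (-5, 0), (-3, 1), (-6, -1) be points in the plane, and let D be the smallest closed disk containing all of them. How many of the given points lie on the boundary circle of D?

The farthest pair is (1, 5)–(-6, -6) with squared distance 170. The circle on this segment as diameter has centre (-2.5, -0.5) and r² = 170/4 = 42.5.
Check (-2, 5): distance² to centre = 30.5 ≤ 42.5, so it lies inside.
All remaining points lie in this disk, and no smaller disk contains both endpoints, so this is the minimum enclosing circle.
The points at distance exactly r from the centre are (1, 5), (-6, -6) — 2 points.

2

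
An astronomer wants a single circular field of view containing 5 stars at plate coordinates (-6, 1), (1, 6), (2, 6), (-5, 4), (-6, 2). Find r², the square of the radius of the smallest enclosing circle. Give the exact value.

The farthest pair is (-6, 1)–(2, 6) with squared distance 89. The circle on this segment as diameter has centre (-2, 3.5) and r² = 89/4 = 22.25.
Check (1, 6): distance² to centre = 15.25 ≤ 22.25, so it lies inside.
All remaining points lie in this disk, and no smaller disk contains both endpoints, so this is the minimum enclosing circle.

22.25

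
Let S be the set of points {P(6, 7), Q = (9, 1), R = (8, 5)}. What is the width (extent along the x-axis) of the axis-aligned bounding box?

3

max x = 9, min x = 6, so width = 3.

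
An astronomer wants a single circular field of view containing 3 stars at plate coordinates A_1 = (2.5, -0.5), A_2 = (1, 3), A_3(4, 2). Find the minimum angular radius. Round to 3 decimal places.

1.950

Side lengths²: A_1A_2² = 14.5, A_1A_3² = 8.5, A_2A_3² = 10.
Since A_1A_2² = 14.5 < 10 + 8.5 = 18.5, the triangle is acute, so the smallest enclosing circle is the circumcircle.
Circumcentre = (77/36, 17/12), r² = 2465/648.
r = √(2465/648) ≈ 1.950.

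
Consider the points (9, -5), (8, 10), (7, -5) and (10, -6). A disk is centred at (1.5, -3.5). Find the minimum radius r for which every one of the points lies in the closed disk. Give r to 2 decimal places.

14.98

The required radius is the distance from (1.5, -3.5) to the farthest point.
Squared distances: 58.5, 224.5, 32.5, 78.5.
Maximum is 224.5, attained at (8, 10).
r = √(224.5) ≈ 14.98.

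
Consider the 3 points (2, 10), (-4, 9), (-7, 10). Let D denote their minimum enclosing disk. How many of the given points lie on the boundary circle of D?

2

Call the three points A, B, C in the order given.
Side lengths²: AB² = 37, AC² = 81, BC² = 10.
Since AC² = 81 ≥ 37 + 10 = 47, the angle opposite AC is not acute, so the smallest enclosing circle has AC as diameter.
Centre = midpoint of AC = (-2.5, 10), r² = 81/4 = 20.25.
The points at distance exactly r from the centre are (2, 10), (-7, 10) — 2 points.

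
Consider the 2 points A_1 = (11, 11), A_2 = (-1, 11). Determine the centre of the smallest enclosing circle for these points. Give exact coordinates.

(5, 11)

The smallest circle enclosing two points has them as diameter endpoints.
Centre = midpoint = (5, 11); r² = |A_1A_2|²/4 = 144/4 = 36.
Centre = (5, 11).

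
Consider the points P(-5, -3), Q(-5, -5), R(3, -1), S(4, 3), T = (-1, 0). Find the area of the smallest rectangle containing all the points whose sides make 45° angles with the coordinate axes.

51

In coordinates u = x + y, v = x − y the rectangle is axis-aligned; the map (x,y)→(u,v) scales areas by 2.
u-values: -8, -10, 2, 7, -1; range = 7 − (-10) = 17.
v-values: -2, 0, 4, 1, -1; range = 4 − (-2) = 6.
Area = (17 × 6) / 2 = 51.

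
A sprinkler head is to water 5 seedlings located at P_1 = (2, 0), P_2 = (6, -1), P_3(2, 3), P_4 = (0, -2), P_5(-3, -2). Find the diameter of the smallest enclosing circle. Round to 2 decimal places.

9.06

By Welzl's lemma the MEC is supported by two points (diametrically opposite) or three points (on a circumcircle).
The farthest pair is P_2–P_5 with squared distance 82. The circle on this segment as diameter has centre (1.5, -1.5) and r² = 82/4 = 20.5.
Check P_1: distance² to centre = 2.5 ≤ 20.5, so it lies inside.
All remaining points lie in this disk, and no smaller disk contains both endpoints, so this is the minimum enclosing circle.
Diameter = 2r = 2√(20.5) ≈ 9.06.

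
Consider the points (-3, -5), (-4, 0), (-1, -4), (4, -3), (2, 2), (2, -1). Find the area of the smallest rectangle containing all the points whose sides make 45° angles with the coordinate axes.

In coordinates u = x + y, v = x − y the rectangle is axis-aligned; the map (x,y)→(u,v) scales areas by 2.
u-values: -8, -4, -5, 1, 4, 1; range = 4 − (-8) = 12.
v-values: 2, -4, 3, 7, 0, 3; range = 7 − (-4) = 11.
Area = (12 × 11) / 2 = 66.

66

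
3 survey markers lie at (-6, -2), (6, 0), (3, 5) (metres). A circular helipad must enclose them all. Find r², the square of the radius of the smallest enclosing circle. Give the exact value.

40885/1089

Call the three points A, B, C in the order given.
Side lengths²: AB² = 148, AC² = 130, BC² = 34.
Since AB² = 148 < 130 + 34 = 164, the triangle is acute, so the smallest enclosing circle is the circumcircle.
Circumcentre = (-4/33, -3/11), r² = 40885/1089.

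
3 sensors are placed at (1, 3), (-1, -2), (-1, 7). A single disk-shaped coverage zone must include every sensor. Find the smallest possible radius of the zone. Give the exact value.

Call the three points A, B, C in the order given.
Side lengths²: AB² = 29, AC² = 20, BC² = 81.
Since BC² = 81 ≥ 29 + 20 = 49, the angle opposite BC is not acute, so the smallest enclosing circle has BC as diameter.
Centre = midpoint of BC = (-1, 2.5), r² = 81/4 = 20.25.
r = √(20.25) = 4.5.

4.5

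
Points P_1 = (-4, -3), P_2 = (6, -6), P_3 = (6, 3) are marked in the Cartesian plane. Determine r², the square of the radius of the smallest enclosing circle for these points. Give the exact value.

37.06

Side lengths²: P_1P_2² = 109, P_1P_3² = 136, P_2P_3² = 81.
Since P_1P_3² = 136 < 109 + 81 = 190, the triangle is acute, so the smallest enclosing circle is the circumcircle.
Circumcentre = (1.9, -1.5), r² = 37.06.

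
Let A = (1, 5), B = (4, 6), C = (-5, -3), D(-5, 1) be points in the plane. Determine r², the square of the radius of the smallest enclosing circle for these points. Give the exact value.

40.5

The minimum enclosing circle of a finite set is fixed by two of the points (as a diameter) or three (as a circumcircle).
The farthest pair is B–C with squared distance 162. The circle on this segment as diameter has centre (-0.5, 1.5) and r² = 162/4 = 40.5.
Check A: distance² to centre = 14.5 ≤ 40.5, so it lies inside.
All remaining points lie in this disk, and no smaller disk contains both endpoints, so this is the minimum enclosing circle.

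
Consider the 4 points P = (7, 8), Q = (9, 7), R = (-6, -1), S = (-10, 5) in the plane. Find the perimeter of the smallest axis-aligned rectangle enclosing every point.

Width = max x − min x = 9 − (-10) = 19.
Height = max y − min y = 8 − (-1) = 9.
Perimeter = 2(19 + 9) = 56.

56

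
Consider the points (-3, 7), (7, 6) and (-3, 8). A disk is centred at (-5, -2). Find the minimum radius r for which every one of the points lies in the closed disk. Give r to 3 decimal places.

14.422

The required radius is the distance from (-5, -2) to the farthest point.
Squared distances: 85, 208, 104.
Maximum is 208, attained at (7, 6).
r = √208 ≈ 14.422.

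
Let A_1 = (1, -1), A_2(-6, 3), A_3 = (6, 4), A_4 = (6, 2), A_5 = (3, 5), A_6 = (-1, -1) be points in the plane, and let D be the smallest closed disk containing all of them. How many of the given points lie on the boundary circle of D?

3

A smallest enclosing disk is always determined by at most three of the input points on its boundary.
The minimum enclosing circle is determined by three boundary points: A_2, A_3, A_4.
Their circumcentre is (1/24, 3) with r² = 21025/576.
The farthest remaining point A_6 is at distance² 9841/576 ≤ 21025/576.
The points at distance exactly r from the centre are A_2, A_3, A_4 — 3 points.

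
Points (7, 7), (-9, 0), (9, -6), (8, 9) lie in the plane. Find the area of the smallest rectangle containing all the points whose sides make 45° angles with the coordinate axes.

312

In coordinates u = x + y, v = x − y the rectangle is axis-aligned; the map (x,y)→(u,v) scales areas by 2.
u-values: 14, -9, 3, 17; range = 17 − (-9) = 26.
v-values: 0, -9, 15, -1; range = 15 − (-9) = 24.
Area = (26 × 24) / 2 = 312.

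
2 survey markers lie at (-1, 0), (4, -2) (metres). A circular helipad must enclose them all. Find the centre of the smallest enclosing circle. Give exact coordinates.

The smallest circle enclosing two points has them as diameter endpoints.
Centre = midpoint = (1.5, -1); r² = |(-1, 0)−(4, -2)|²/4 = 29/4 = 7.25.
Centre = (1.5, -1).

(1.5, -1)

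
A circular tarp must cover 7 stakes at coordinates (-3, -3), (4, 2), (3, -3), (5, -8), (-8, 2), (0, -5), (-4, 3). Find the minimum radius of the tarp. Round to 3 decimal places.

By Welzl's lemma the MEC is supported by two points (diametrically opposite) or three points (on a circumcircle).
The farthest pair is (5, -8)–(-8, 2) with squared distance 269. The circle on this segment as diameter has centre (-1.5, -3) and r² = 269/4 = 67.25.
Check (-3, -3): distance² to centre = 2.25 ≤ 67.25, so it lies inside.
All remaining points lie in this disk, and no smaller disk contains both endpoints, so this is the minimum enclosing circle.
r = √(67.25) ≈ 8.201.

8.201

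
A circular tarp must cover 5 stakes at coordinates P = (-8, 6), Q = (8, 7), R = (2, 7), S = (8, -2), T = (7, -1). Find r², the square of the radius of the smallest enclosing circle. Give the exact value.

A smallest enclosing disk is always determined by at most three of the input points on its boundary.
The minimum enclosing circle is determined by three boundary points: P, Q, S.
Their circumcentre is (0.25, 2.5) with r² = 80.3125.
The farthest remaining point T is at distance² 57.8125 ≤ 80.3125.

80.3125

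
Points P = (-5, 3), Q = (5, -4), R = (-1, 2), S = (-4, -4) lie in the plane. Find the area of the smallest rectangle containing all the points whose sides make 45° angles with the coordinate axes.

In coordinates u = x + y, v = x − y the rectangle is axis-aligned; the map (x,y)→(u,v) scales areas by 2.
u-values: -2, 1, 1, -8; range = 1 − (-8) = 9.
v-values: -8, 9, -3, 0; range = 9 − (-8) = 17.
Area = (9 × 17) / 2 = 76.5.

76.5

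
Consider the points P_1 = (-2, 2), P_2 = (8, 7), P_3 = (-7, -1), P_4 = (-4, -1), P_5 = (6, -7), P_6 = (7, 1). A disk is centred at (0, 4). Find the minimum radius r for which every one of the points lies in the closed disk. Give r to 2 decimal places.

The required radius is the distance from (0, 4) to the farthest point.
Squared distances: 8, 73, 74, 41, 157, 58.
Maximum is 157, attained at P_5.
r = √157 ≈ 12.53.

12.53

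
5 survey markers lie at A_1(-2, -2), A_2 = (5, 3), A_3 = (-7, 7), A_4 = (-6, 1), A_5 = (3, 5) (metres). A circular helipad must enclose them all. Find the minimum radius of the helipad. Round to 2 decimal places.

The minimum enclosing circle of a finite set is fixed by two of the points (as a diameter) or three (as a circumcircle).
The minimum enclosing circle is determined by three boundary points: A_1, A_2, A_3.
Their circumcentre is (-27/22, 95/22) with r² = 9805/242.
The farthest remaining point A_4 is at distance² 8177/242 ≤ 9805/242.
r = √(9805/242) ≈ 6.37.

6.37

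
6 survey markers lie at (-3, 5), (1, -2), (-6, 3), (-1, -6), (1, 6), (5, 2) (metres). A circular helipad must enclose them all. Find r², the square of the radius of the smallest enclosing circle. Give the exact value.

A smallest enclosing disk is always determined by at most three of the input points on its boundary.
The minimum enclosing circle is determined by three boundary points: (-6, 3), (-1, -6), (1, 6).
Their circumcentre is (-8/13, 4/39) with r² = 56869/1521.
The farthest remaining point (5, 2) is at distance² 53437/1521 ≤ 56869/1521.

56869/1521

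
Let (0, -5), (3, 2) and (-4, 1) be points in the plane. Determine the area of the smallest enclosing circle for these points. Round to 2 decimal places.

55.97

Call the three points A, B, C in the order given.
Side lengths²: AB² = 58, AC² = 52, BC² = 50.
Since AB² = 58 < 52 + 50 = 102, the triangle is acute, so the smallest enclosing circle is the circumcircle.
Circumcentre = (-4/23, -18/23), r² = 9425/529.
Area = π·r² = π·9425/529 ≈ 55.97.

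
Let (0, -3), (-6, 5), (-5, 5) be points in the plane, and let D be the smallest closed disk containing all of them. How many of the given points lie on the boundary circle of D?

2

Call the three points A, B, C in the order given.
Side lengths²: AB² = 100, AC² = 89, BC² = 1.
Since AB² = 100 ≥ 89 + 1 = 90, the angle opposite AB is not acute, so the smallest enclosing circle has AB as diameter.
Centre = midpoint of AB = (-3, 1), r² = 100/4 = 25.
The points at distance exactly r from the centre are (0, -3), (-6, 5) — 2 points.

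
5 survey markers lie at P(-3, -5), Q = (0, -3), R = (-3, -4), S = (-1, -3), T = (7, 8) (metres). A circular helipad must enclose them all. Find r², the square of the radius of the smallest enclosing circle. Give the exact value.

The minimum enclosing circle of a finite set is fixed by two of the points (as a diameter) or three (as a circumcircle).
The farthest pair is P–T with squared distance 269. The circle on this segment as diameter has centre (2, 1.5) and r² = 269/4 = 67.25.
Check Q: distance² to centre = 24.25 ≤ 67.25, so it lies inside.
All remaining points lie in this disk, and no smaller disk contains both endpoints, so this is the minimum enclosing circle.

67.25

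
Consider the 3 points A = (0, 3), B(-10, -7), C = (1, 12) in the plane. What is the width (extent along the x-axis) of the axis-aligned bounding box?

max x = 1, min x = -10, so width = 11.

11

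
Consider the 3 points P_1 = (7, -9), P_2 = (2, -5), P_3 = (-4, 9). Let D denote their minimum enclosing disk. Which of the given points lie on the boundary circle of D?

P_1, P_3

Side lengths²: P_1P_2² = 41, P_1P_3² = 445, P_2P_3² = 232.
Since P_1P_3² = 445 ≥ 232 + 41 = 273, the angle opposite P_1P_3 is not acute, so the smallest enclosing circle has P_1P_3 as diameter.
Centre = midpoint of P_1P_3 = (1.5, 0), r² = 445/4 = 111.25.
The points at distance exactly r from the centre are P_1, P_3 — 2 points.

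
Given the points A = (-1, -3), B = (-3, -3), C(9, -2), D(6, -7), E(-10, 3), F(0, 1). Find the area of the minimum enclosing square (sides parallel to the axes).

361

The bounding box has width 19 and height 10.
An axis-aligned square enclosing the set must have side ≥ max(width, height).
So the minimum side is max(19, 10) = 19.
Area = 19² = 361.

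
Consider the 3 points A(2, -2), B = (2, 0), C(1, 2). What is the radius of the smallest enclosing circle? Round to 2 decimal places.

2.06

Side lengths²: AB² = 4, AC² = 17, BC² = 5.
Since AC² = 17 ≥ 5 + 4 = 9, the angle opposite AC is not acute, so the smallest enclosing circle has AC as diameter.
Centre = midpoint of AC = (1.5, 0), r² = 17/4 = 4.25.
r = √(4.25) ≈ 2.06.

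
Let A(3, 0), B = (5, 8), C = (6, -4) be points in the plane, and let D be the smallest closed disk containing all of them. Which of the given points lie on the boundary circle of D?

Side lengths²: AB² = 68, AC² = 25, BC² = 145.
Since BC² = 145 ≥ 68 + 25 = 93, the angle opposite BC is not acute, so the smallest enclosing circle has BC as diameter.
Centre = midpoint of BC = (5.5, 2), r² = 145/4 = 36.25.
The points at distance exactly r from the centre are B, C — 2 points.

B, C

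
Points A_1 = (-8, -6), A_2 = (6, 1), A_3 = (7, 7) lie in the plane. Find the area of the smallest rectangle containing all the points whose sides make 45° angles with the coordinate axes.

98

In coordinates u = x + y, v = x − y the rectangle is axis-aligned; the map (x,y)→(u,v) scales areas by 2.
u-values: -14, 7, 14; range = 14 − (-14) = 28.
v-values: -2, 5, 0; range = 5 − (-2) = 7.
Area = (28 × 7) / 2 = 98.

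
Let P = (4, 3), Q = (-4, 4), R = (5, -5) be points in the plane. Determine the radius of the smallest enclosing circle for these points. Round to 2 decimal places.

Side lengths²: PQ² = 65, PR² = 65, QR² = 162.
Since QR² = 162 ≥ 65 + 65 = 130, the angle opposite QR is not acute, so the smallest enclosing circle has QR as diameter.
Centre = midpoint of QR = (0.5, -0.5), r² = 162/4 = 40.5.
r = √(40.5) ≈ 6.36.

6.36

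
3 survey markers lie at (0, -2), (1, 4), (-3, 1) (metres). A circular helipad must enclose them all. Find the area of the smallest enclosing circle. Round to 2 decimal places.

29.65

Call the three points A, B, C in the order given.
Side lengths²: AB² = 37, AC² = 18, BC² = 25.
Since AB² = 37 < 25 + 18 = 43, the triangle is acute, so the smallest enclosing circle is the circumcircle.
Circumcentre = (1/14, 15/14), r² = 925/98.
Area = π·r² = π·925/98 ≈ 29.65.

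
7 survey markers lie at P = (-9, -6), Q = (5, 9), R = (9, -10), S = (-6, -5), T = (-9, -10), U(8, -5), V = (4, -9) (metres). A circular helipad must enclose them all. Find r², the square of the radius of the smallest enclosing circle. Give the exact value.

209989/1444

The minimum enclosing circle of a finite set is fixed by two of the points (as a diameter) or three (as a circumcircle).
The minimum enclosing circle is determined by three boundary points: Q, R, T.
Their circumcentre is (0, -75/38) with r² = 209989/1444.
The farthest remaining point P is at distance² 140373/1444 ≤ 209989/1444.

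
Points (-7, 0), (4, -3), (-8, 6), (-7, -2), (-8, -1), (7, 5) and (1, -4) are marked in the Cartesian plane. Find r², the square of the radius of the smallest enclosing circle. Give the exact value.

65.54

The minimum enclosing circle of a finite set is fixed by two of the points (as a diameter) or three (as a circumcircle).
The minimum enclosing circle is determined by three boundary points: (-8, 6), (-8, -1), (7, 5).
Their circumcentre is (-0.7, 2.5) with r² = 65.54.
The farthest remaining point (-7, -2) is at distance² 59.94 ≤ 65.54.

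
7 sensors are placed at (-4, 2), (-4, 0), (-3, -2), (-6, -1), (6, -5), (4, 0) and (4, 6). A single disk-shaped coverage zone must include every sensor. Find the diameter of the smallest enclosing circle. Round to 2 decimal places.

13.92

A smallest enclosing disk is always determined by at most three of the input points on its boundary.
The minimum enclosing circle is determined by three boundary points: (-6, -1), (6, -5), (4, 6).
Their circumcentre is (57/62, -15/62) with r² = 93125/1922.
The farthest remaining point (-4, 2) is at distance² 56173/1922 ≤ 93125/1922.
Diameter = 2r = 2√(93125/1922) ≈ 13.92.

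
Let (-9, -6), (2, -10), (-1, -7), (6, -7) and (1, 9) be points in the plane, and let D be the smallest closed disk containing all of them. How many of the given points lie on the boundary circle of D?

The minimum enclosing circle is determined by three boundary points: (-9, -6), (2, -10), (1, 9).
Their circumcentre is (-67/82, -51/82) with r² = 322361/3362.
The farthest remaining point (6, -7) is at distance² 293005/3362 ≤ 322361/3362.
The points at distance exactly r from the centre are (-9, -6), (2, -10), (1, 9) — 3 points.

3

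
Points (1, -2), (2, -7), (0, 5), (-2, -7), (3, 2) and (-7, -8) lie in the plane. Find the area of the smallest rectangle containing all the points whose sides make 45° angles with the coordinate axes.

In coordinates u = x + y, v = x − y the rectangle is axis-aligned; the map (x,y)→(u,v) scales areas by 2.
u-values: -1, -5, 5, -9, 5, -15; range = 5 − (-15) = 20.
v-values: 3, 9, -5, 5, 1, 1; range = 9 − (-5) = 14.
Area = (20 × 14) / 2 = 140.

140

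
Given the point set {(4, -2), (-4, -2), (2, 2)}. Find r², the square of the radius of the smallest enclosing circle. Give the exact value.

16.25

Call the three points A, B, C in the order given.
Side lengths²: AB² = 64, AC² = 20, BC² = 52.
Since AB² = 64 < 52 + 20 = 72, the triangle is acute, so the smallest enclosing circle is the circumcircle.
Circumcentre = (0, -1.5), r² = 16.25.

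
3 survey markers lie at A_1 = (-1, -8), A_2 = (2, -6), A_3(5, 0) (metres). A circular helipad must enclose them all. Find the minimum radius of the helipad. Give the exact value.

5

Side lengths²: A_1A_2² = 13, A_1A_3² = 100, A_2A_3² = 45.
Since A_1A_3² = 100 ≥ 45 + 13 = 58, the angle opposite A_1A_3 is not acute, so the smallest enclosing circle has A_1A_3 as diameter.
Centre = midpoint of A_1A_3 = (2, -4), r² = 100/4 = 25.
r = √25 = 5.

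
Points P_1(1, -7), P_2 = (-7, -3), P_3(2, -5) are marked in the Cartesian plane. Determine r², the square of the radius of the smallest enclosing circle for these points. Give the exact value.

21.25

Side lengths²: P_1P_2² = 80, P_1P_3² = 5, P_2P_3² = 85.
Since P_2P_3² = 85 ≥ 80 + 5 = 85, the angle opposite P_2P_3 is not acute, so the smallest enclosing circle has P_2P_3 as diameter.
Centre = midpoint of P_2P_3 = (-2.5, -4), r² = 85/4 = 21.25.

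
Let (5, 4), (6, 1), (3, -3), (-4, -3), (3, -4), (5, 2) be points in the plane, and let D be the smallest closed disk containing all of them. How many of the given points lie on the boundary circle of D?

2

By Welzl's lemma the MEC is supported by two points (diametrically opposite) or three points (on a circumcircle).
The farthest pair is (5, 4)–(-4, -3) with squared distance 130. The circle on this segment as diameter has centre (0.5, 0.5) and r² = 130/4 = 32.5.
Check (6, 1): distance² to centre = 30.5 ≤ 32.5, so it lies inside.
All remaining points lie in this disk, and no smaller disk contains both endpoints, so this is the minimum enclosing circle.
The points at distance exactly r from the centre are (5, 4), (-4, -3) — 2 points.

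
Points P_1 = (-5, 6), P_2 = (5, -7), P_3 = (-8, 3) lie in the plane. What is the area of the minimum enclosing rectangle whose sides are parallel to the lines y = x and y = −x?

In coordinates u = x + y, v = x − y the rectangle is axis-aligned; the map (x,y)→(u,v) scales areas by 2.
u-values: 1, -2, -5; range = 1 − (-5) = 6.
v-values: -11, 12, -11; range = 12 − (-11) = 23.
Area = (6 × 23) / 2 = 69.

69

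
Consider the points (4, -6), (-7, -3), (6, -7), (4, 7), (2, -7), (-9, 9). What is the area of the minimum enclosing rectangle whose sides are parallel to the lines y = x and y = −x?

In coordinates u = x + y, v = x − y the rectangle is axis-aligned; the map (x,y)→(u,v) scales areas by 2.
u-values: -2, -10, -1, 11, -5, 0; range = 11 − (-10) = 21.
v-values: 10, -4, 13, -3, 9, -18; range = 13 − (-18) = 31.
Area = (21 × 31) / 2 = 325.5.

325.5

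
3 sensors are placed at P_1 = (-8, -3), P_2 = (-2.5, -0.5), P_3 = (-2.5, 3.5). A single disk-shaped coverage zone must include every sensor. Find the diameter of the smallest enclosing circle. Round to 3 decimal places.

Side lengths²: P_1P_2² = 36.5, P_1P_3² = 72.5, P_2P_3² = 16.
Since P_1P_3² = 72.5 ≥ 36.5 + 16 = 52.5, the angle opposite P_1P_3 is not acute, so the smallest enclosing circle has P_1P_3 as diameter.
Centre = midpoint of P_1P_3 = (-5.25, 0.25), r² = 72.5/4 = 18.125.
Diameter = 2r = 2√(18.125) ≈ 8.515.

8.515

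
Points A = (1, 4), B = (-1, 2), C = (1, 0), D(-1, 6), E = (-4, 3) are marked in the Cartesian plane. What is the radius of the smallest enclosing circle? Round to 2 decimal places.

3.26

The minimum enclosing circle of a finite set is fixed by two of the points (as a diameter) or three (as a circumcircle).
The minimum enclosing circle is determined by three boundary points: C, D, E.
Their circumcentre is (-0.75, 2.75) with r² = 10.625.
The farthest remaining point A is at distance² 4.625 ≤ 10.625.
r = √(10.625) ≈ 3.26.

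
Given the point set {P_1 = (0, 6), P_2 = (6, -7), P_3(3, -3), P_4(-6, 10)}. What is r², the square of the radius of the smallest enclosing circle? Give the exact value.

The minimum enclosing circle of a finite set is fixed by two of the points (as a diameter) or three (as a circumcircle).
The farthest pair is P_2–P_4 with squared distance 433. The circle on this segment as diameter has centre (0, 1.5) and r² = 433/4 = 108.25.
Check P_1: distance² to centre = 20.25 ≤ 108.25, so it lies inside.
All remaining points lie in this disk, and no smaller disk contains both endpoints, so this is the minimum enclosing circle.

108.25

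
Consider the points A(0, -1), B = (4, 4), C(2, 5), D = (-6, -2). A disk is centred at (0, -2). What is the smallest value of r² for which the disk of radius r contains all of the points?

53

The required radius is the distance from (0, -2) to the farthest point.
Squared distances: 1, 52, 53, 36.
Maximum is 53, attained at C.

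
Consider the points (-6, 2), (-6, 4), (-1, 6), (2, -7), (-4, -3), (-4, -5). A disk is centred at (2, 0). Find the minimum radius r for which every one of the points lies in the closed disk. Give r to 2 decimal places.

The required radius is the distance from (2, 0) to the farthest point.
Squared distances: 68, 80, 45, 49, 45, 61.
Maximum is 80, attained at (-6, 4).
r = √80 ≈ 8.94.

8.94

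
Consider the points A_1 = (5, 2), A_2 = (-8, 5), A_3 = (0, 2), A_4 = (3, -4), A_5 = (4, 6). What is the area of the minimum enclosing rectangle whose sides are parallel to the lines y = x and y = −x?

130

In coordinates u = x + y, v = x − y the rectangle is axis-aligned; the map (x,y)→(u,v) scales areas by 2.
u-values: 7, -3, 2, -1, 10; range = 10 − (-3) = 13.
v-values: 3, -13, -2, 7, -2; range = 7 − (-13) = 20.
Area = (13 × 20) / 2 = 130.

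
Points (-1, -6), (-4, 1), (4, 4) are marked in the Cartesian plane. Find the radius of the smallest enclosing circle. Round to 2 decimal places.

5.60

Call the three points A, B, C in the order given.
Side lengths²: AB² = 58, AC² = 125, BC² = 73.
Since AC² = 125 < 73 + 58 = 131, the triangle is acute, so the smallest enclosing circle is the circumcircle.
Circumcentre = (33/26, -23/26), r² = 10585/338.
r = √(10585/338) ≈ 5.60.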